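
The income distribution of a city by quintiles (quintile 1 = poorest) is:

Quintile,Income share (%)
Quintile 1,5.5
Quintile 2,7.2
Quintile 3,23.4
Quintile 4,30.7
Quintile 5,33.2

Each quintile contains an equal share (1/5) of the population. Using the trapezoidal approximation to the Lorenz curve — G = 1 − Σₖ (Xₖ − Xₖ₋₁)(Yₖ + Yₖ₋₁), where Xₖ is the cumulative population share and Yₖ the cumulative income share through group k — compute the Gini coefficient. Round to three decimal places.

0.316

Cumulative income shares Yₖ: 0.0550, 0.1270, 0.3610, 0.6680, 1.0000
Σ (Xₖ−Xₖ₋₁)(Yₖ+Yₖ₋₁) = (1/5)(0.0550+0.0000) + (1/5)(0.1270+0.0550) + (1/5)(0.3610+0.1270) + (1/5)(0.6680+0.3610) + (1/5)(1.0000+0.6680)
  = 0.0110 + 0.0364 + 0.0976 + 0.2058 + 0.3336 = 0.6844
G = 1 − 0.6844 = 0.3156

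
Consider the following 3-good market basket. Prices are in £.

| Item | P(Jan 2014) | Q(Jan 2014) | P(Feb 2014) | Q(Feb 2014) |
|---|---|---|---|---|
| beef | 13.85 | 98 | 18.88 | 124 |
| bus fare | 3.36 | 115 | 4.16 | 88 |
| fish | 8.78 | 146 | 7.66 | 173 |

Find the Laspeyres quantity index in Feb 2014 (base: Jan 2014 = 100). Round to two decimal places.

116.74

Laspeyres quantity index uses base-period prices as weights.
ΣP(Jan 2014)·Q(Feb 2014) = 13.85×124 + 3.36×88 + 8.78×173 = 1717.4 + 295.68 + 1518.94 = 3532.02
ΣP(Jan 2014)·Q(Jan 2014) = 13.85×98 + 3.36×115 + 8.78×146 = 1357.3 + 386.4 + 1281.88 = 3025.58
Index = 3532.02 / 3025.58 × 100 = 116.7386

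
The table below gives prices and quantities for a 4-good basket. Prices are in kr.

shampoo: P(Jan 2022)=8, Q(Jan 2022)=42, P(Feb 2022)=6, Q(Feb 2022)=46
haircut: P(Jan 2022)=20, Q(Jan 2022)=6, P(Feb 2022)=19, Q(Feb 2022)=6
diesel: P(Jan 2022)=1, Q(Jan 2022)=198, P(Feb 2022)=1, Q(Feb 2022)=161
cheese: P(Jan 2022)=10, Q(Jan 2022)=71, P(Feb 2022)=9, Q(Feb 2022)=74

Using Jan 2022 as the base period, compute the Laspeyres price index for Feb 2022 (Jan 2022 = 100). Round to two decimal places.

Laspeyres price index uses base-period quantities as weights.
ΣP(Feb 2022)·Q(Jan 2022) = 6×42 + 19×6 + 1×198 + 9×71 = 252 + 114 + 198 + 639 = 1203
ΣP(Jan 2022)·Q(Jan 2022) = 8×42 + 20×6 + 1×198 + 10×71 = 336 + 120 + 198 + 710 = 1364
Index = 1203 / 1364 × 100 = 88.1965

88.20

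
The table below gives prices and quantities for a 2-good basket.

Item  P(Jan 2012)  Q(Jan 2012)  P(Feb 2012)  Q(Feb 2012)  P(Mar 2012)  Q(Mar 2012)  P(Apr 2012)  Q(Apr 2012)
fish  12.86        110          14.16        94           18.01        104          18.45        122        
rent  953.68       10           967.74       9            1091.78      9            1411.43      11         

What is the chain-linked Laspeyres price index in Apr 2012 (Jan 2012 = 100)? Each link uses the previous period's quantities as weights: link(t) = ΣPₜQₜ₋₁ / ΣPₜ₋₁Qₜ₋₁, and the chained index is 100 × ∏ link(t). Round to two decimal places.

147.10

Link Jan 2012→Feb 2012:
ΣP(Feb 2012)Q(Jan 2012) = 14.16×110 + 967.74×10 = 1557.6 + 9677.4 = 11235
ΣP(Jan 2012)Q(Jan 2012) = 12.86×110 + 953.68×10 = 1414.6 + 9536.8 = 10951.4
link = 11235/10951.4 = 1.025896
Link Feb 2012→Mar 2012:
ΣP(Mar 2012)Q(Feb 2012) = 18.01×94 + 1091.78×9 = 1692.94 + 9826.02 = 11518.96
ΣP(Feb 2012)Q(Feb 2012) = 14.16×94 + 967.74×9 = 1331.04 + 8709.66 = 10040.7
link = 11518.96/10040.7 = 1.147227
Link Mar 2012→Apr 2012:
ΣP(Apr 2012)Q(Mar 2012) = 18.45×104 + 1411.43×9 = 1918.8 + 12702.87 = 14621.67
ΣP(Mar 2012)Q(Mar 2012) = 18.01×104 + 1091.78×9 = 1873.04 + 9826.02 = 11699.06
link = 14621.67/11699.06 = 1.249816
Chained index = 100 × 1.025896 × 1.147227 × 1.249816 = 147.0953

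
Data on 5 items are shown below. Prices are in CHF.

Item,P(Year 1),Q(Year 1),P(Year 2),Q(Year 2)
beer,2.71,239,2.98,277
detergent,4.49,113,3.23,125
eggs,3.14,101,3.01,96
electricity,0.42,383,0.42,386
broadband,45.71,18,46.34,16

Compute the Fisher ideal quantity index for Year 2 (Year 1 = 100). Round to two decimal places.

Laspeyres component (base-period weights):
ΣP(Year 1)Q(Year 2) = 2.71×277 + 4.49×125 + 3.14×96 + 0.42×386 + 45.71×16 = 750.67 + 561.25 + 301.44 + 162.12 + 731.36 = 2506.84
ΣP(Year 1)Q(Year 1) = 2.71×239 + 4.49×113 + 3.14×101 + 0.42×383 + 45.71×18 = 647.69 + 507.37 + 317.14 + 160.86 + 822.78 = 2455.84
L = 2506.84 / 2455.84 × 100 = 102.0767
Paasche component (current-period weights):
ΣP(Year 2)Q(Year 2) = 2.98×277 + 3.23×125 + 3.01×96 + 0.42×386 + 46.34×16 = 825.46 + 403.75 + 288.96 + 162.12 + 741.44 = 2421.73
ΣP(Year 2)Q(Year 1) = 2.98×239 + 3.23×113 + 3.01×101 + 0.42×383 + 46.34×18 = 712.22 + 364.99 + 304.01 + 160.86 + 834.12 = 2376.2
P = 2421.73 / 2376.2 × 100 = 101.9161
Fisher = √(L × P) = √(102.0767 × 101.9161) = 101.9964

102.00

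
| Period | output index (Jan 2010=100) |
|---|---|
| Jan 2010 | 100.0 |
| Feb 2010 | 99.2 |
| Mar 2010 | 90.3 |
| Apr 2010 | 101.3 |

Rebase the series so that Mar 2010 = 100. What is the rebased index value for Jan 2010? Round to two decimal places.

Rebased(Jan 2010) = 100.0 / 90.3 × 100 = 110.7420

110.74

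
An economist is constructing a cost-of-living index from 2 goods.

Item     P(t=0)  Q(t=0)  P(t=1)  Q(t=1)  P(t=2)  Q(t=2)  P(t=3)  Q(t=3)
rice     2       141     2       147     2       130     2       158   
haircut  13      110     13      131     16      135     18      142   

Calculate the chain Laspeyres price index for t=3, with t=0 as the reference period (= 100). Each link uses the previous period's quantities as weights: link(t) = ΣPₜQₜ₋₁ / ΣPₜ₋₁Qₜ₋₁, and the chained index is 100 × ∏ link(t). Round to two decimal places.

133.03

Link t=0→t=1:
ΣP(t=1)Q(t=0) = 2×141 + 13×110 = 282 + 1430 = 1712
ΣP(t=0)Q(t=0) = 2×141 + 13×110 = 282 + 1430 = 1712
link = 1712/1712 = 1.000000
Link t=1→t=2:
ΣP(t=2)Q(t=1) = 2×147 + 16×131 = 294 + 2096 = 2390
ΣP(t=1)Q(t=1) = 2×147 + 13×131 = 294 + 1703 = 1997
link = 2390/1997 = 1.196795
Link t=2→t=3:
ΣP(t=3)Q(t=2) = 2×130 + 18×135 = 260 + 2430 = 2690
ΣP(t=2)Q(t=2) = 2×130 + 16×135 = 260 + 2160 = 2420
link = 2690/2420 = 1.111570
Chained index = 100 × 1.000000 × 1.196795 × 1.111570 = 133.0322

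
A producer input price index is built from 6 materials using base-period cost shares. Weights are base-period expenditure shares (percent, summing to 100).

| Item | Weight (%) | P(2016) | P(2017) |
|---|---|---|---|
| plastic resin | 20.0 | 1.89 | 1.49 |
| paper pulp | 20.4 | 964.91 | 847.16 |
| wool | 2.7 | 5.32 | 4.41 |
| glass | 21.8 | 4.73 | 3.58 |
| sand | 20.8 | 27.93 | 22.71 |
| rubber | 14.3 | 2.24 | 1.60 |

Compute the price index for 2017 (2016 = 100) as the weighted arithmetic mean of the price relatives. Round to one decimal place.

79.5

plastic resin: 20.0 × (1.49/1.89) = 20.0 × 0.788360 = 15.7672
paper pulp: 20.4 × (847.16/964.91) = 20.4 × 0.877968 = 17.9105
wool: 2.7 × (4.41/5.32) = 2.7 × 0.828947 = 2.2382
glass: 21.8 × (3.58/4.73) = 21.8 × 0.756871 = 16.4998
sand: 20.8 × (22.71/27.93) = 20.8 × 0.813104 = 16.9126
rubber: 14.3 × (1.60/2.24) = 14.3 × 0.714286 = 10.2143
Index = Σ wᵢ·(p₁ᵢ/p₀ᵢ) = 15.7672 + 17.9105 + 2.2382 + 16.4998 + 16.9126 + 10.2143 = 79.5425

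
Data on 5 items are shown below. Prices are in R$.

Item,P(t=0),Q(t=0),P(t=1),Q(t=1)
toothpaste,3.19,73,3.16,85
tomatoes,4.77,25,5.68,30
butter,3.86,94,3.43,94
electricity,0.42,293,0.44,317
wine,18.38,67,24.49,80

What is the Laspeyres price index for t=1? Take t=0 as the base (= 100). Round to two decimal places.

119.10

Laspeyres price index uses base-period quantities as weights.
ΣP(t=1)·Q(t=0) = 3.16×73 + 5.68×25 + 3.43×94 + 0.44×293 + 24.49×67 = 230.68 + 142 + 322.42 + 128.92 + 1640.83 = 2464.85
ΣP(t=0)·Q(t=0) = 3.19×73 + 4.77×25 + 3.86×94 + 0.42×293 + 18.38×67 = 232.87 + 119.25 + 362.84 + 123.06 + 1231.46 = 2069.48
Index = 2464.85 / 2069.48 × 100 = 119.1048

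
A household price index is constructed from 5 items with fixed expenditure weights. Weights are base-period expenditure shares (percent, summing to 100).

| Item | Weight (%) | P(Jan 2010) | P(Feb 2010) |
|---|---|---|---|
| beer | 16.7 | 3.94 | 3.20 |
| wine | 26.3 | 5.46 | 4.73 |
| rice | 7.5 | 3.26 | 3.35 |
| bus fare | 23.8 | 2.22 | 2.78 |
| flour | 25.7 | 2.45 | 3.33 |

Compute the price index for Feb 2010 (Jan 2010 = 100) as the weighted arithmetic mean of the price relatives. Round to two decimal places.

108.79

beer: 16.7 × (3.20/3.94) = 16.7 × 0.812183 = 13.5635
wine: 26.3 × (4.73/5.46) = 26.3 × 0.866300 = 22.7837
rice: 7.5 × (3.35/3.26) = 7.5 × 1.027607 = 7.7071
bus fare: 23.8 × (2.78/2.22) = 23.8 × 1.252252 = 29.8036
flour: 25.7 × (3.33/2.45) = 25.7 × 1.359184 = 34.9310
Index = Σ wᵢ·(p₁ᵢ/p₀ᵢ) = 13.5635 + 22.7837 + 7.7071 + 29.8036 + 34.9310 = 108.7888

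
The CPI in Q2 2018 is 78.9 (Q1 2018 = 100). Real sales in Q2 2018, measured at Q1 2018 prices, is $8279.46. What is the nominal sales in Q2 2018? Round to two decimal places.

6532.49

Nominal = Real × (Index/100) = 8279.46 × (78.9/100)
        = 8279.46 × 0.789 = 6532.4939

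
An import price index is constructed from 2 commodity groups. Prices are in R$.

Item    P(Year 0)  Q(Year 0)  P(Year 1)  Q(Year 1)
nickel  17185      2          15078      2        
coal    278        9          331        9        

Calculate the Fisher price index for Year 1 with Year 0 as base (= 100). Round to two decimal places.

Laspeyres component (base-period weights):
ΣP(Year 1)Q(Year 0) = 15078×2 + 331×9 = 30156 + 2979 = 33135
ΣP(Year 0)Q(Year 0) = 17185×2 + 278×9 = 34370 + 2502 = 36872
L = 33135 / 36872 × 100 = 89.8649
Paasche component (current-period weights):
ΣP(Year 1)Q(Year 1) = 15078×2 + 331×9 = 30156 + 2979 = 33135
ΣP(Year 0)Q(Year 1) = 17185×2 + 278×9 = 34370 + 2502 = 36872
P = 33135 / 36872 × 100 = 89.8649
Fisher = √(L × P) = √(89.8649 × 89.8649) = 89.8649

89.86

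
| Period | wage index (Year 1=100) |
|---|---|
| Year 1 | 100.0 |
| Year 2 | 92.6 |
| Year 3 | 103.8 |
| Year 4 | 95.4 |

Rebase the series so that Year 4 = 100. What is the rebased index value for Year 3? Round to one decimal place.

108.8

Rebased(Year 3) = 103.8 / 95.4 × 100 = 108.8050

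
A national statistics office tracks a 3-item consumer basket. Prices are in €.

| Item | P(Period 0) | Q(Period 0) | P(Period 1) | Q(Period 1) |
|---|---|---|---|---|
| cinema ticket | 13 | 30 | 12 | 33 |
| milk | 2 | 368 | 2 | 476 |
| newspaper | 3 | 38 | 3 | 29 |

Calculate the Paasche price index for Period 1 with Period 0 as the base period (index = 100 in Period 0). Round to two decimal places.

97.75

Paasche price index uses current-period quantities as weights.
ΣP(Period 1)·Q(Period 1) = 12×33 + 2×476 + 3×29 = 396 + 952 + 87 = 1435
ΣP(Period 0)·Q(Period 1) = 13×33 + 2×476 + 3×29 = 429 + 952 + 87 = 1468
Index = 1435 / 1468 × 100 = 97.7520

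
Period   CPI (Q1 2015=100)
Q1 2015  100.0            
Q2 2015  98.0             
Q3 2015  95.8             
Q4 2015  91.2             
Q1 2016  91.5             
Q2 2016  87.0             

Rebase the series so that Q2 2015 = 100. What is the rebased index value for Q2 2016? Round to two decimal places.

Rebased(Q2 2016) = 87.0 / 98.0 × 100 = 88.7755

88.78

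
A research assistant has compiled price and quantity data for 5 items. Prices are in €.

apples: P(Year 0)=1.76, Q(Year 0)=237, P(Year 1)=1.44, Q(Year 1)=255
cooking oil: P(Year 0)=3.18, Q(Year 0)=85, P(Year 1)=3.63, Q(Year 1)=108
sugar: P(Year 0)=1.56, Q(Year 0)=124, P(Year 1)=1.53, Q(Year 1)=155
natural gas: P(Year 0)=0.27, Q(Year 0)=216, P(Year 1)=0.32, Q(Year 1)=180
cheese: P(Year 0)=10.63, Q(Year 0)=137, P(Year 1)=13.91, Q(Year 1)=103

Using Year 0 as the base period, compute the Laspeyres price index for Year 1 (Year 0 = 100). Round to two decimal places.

117.48

Laspeyres price index uses base-period quantities as weights.
ΣP(Year 1)·Q(Year 0) = 1.44×237 + 3.63×85 + 1.53×124 + 0.32×216 + 13.91×137 = 341.28 + 308.55 + 189.72 + 69.12 + 1905.67 = 2814.34
ΣP(Year 0)·Q(Year 0) = 1.76×237 + 3.18×85 + 1.56×124 + 0.27×216 + 10.63×137 = 417.12 + 270.3 + 193.44 + 58.32 + 1456.31 = 2395.49
Index = 2814.34 / 2395.49 × 100 = 117.4849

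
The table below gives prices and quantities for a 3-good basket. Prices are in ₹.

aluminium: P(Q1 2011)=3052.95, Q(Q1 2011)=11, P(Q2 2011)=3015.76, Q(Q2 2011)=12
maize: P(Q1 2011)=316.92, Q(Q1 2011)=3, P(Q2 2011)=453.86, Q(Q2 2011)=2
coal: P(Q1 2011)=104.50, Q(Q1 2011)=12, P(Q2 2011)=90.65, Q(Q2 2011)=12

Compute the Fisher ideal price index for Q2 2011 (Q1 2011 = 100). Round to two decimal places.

99.33

Laspeyres component (base-period weights):
ΣP(Q2 2011)Q(Q1 2011) = 3015.76×11 + 453.86×3 + 90.65×12 = 33173.36 + 1361.58 + 1087.8 = 35622.74
ΣP(Q1 2011)Q(Q1 2011) = 3052.95×11 + 316.92×3 + 104.50×12 = 33582.45 + 950.76 + 1254 = 35787.21
L = 35622.74 / 35787.21 × 100 = 99.5404
Paasche component (current-period weights):
ΣP(Q2 2011)Q(Q2 2011) = 3015.76×12 + 453.86×2 + 90.65×12 = 36189.12 + 907.72 + 1087.8 = 38184.64
ΣP(Q1 2011)Q(Q2 2011) = 3052.95×12 + 316.92×2 + 104.50×12 = 36635.4 + 633.84 + 1254 = 38523.24
P = 38184.64 / 38523.24 × 100 = 99.1211
Fisher = √(L × P) = √(99.5404 × 99.1211) = 99.3305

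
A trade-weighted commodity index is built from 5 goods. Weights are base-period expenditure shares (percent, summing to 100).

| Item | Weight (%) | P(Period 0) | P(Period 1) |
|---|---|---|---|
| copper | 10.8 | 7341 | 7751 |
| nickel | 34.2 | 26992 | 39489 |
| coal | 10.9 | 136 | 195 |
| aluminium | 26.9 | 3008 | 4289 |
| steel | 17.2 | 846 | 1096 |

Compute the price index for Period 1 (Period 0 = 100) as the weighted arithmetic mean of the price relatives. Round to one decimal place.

137.7

copper: 10.8 × (7751/7341) = 10.8 × 1.055851 = 11.4032
nickel: 34.2 × (39489/26992) = 34.2 × 1.462989 = 50.0342
coal: 10.9 × (195/136) = 10.9 × 1.433824 = 15.6287
aluminium: 26.9 × (4289/3008) = 26.9 × 1.425864 = 38.3558
steel: 17.2 × (1096/846) = 17.2 × 1.295508 = 22.2827
Index = Σ wᵢ·(p₁ᵢ/p₀ᵢ) = 11.4032 + 50.0342 + 15.6287 + 38.3558 + 22.2827 = 137.7046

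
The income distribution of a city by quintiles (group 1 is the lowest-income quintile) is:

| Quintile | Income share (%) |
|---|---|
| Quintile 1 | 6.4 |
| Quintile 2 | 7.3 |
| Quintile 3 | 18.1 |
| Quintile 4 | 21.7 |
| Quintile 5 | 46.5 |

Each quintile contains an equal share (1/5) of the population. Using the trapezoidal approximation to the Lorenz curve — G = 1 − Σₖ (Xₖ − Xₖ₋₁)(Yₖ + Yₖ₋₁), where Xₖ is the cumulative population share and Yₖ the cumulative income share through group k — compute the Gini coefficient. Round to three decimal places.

Cumulative income shares Yₖ: 0.0640, 0.1370, 0.3180, 0.5350, 1.0000
Σ (Xₖ−Xₖ₋₁)(Yₖ+Yₖ₋₁) = (1/5)(0.0640+0.0000) + (1/5)(0.1370+0.0640) + (1/5)(0.3180+0.1370) + (1/5)(0.5350+0.3180) + (1/5)(1.0000+0.5350)
  = 0.0128 + 0.0402 + 0.0910 + 0.1706 + 0.3070 = 0.6216
G = 1 − 0.6216 = 0.3784

0.378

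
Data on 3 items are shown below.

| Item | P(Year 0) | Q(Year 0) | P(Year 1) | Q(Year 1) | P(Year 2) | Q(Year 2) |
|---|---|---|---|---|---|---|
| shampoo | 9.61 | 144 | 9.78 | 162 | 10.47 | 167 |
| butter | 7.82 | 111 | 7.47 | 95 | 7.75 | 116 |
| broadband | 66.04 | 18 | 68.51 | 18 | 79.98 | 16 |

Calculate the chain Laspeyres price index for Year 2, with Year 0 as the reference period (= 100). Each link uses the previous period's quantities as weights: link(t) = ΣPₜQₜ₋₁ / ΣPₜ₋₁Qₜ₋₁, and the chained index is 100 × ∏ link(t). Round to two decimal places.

Link Year 0→Year 1:
ΣP(Year 1)Q(Year 0) = 9.78×144 + 7.47×111 + 68.51×18 = 1408.32 + 829.17 + 1233.18 = 3470.67
ΣP(Year 0)Q(Year 0) = 9.61×144 + 7.82×111 + 66.04×18 = 1383.84 + 868.02 + 1188.72 = 3440.58
link = 3470.67/3440.58 = 1.008746
Link Year 1→Year 2:
ΣP(Year 2)Q(Year 1) = 10.47×162 + 7.75×95 + 79.98×18 = 1696.14 + 736.25 + 1439.64 = 3872.03
ΣP(Year 1)Q(Year 1) = 9.78×162 + 7.47×95 + 68.51×18 = 1584.36 + 709.65 + 1233.18 = 3527.19
link = 3872.03/3527.19 = 1.097766
Chained index = 100 × 1.008746 × 1.097766 = 110.7367

110.74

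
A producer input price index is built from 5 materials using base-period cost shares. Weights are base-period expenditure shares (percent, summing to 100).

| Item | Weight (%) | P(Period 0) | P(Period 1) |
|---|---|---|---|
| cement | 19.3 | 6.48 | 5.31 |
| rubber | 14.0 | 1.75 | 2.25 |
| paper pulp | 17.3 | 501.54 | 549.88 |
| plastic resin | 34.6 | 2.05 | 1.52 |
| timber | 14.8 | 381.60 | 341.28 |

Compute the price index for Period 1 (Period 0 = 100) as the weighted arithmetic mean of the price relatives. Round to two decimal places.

91.67

cement: 19.3 × (5.31/6.48) = 19.3 × 0.819444 = 15.8153
rubber: 14.0 × (2.25/1.75) = 14.0 × 1.285714 = 18.0000
paper pulp: 17.3 × (549.88/501.54) = 17.3 × 1.096383 = 18.9674
plastic resin: 34.6 × (1.52/2.05) = 34.6 × 0.741463 = 25.6546
timber: 14.8 × (341.28/381.60) = 14.8 × 0.894340 = 13.2362
Index = Σ wᵢ·(p₁ᵢ/p₀ᵢ) = 15.8153 + 18.0000 + 18.9674 + 25.6546 + 13.2362 = 91.6736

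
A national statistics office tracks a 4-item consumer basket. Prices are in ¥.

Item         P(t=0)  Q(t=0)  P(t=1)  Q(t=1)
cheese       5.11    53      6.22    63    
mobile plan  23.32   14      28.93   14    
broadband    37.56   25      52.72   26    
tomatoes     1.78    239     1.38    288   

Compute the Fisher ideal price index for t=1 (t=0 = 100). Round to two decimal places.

Laspeyres component (base-period weights):
ΣP(t=1)Q(t=0) = 6.22×53 + 28.93×14 + 52.72×25 + 1.38×239 = 329.66 + 405.02 + 1318 + 329.82 = 2382.5
ΣP(t=0)Q(t=0) = 5.11×53 + 23.32×14 + 37.56×25 + 1.78×239 = 270.83 + 326.48 + 939 + 425.42 = 1961.73
L = 2382.5 / 1961.73 × 100 = 121.4489
Paasche component (current-period weights):
ΣP(t=1)Q(t=1) = 6.22×63 + 28.93×14 + 52.72×26 + 1.38×288 = 391.86 + 405.02 + 1370.72 + 397.44 = 2565.04
ΣP(t=0)Q(t=1) = 5.11×63 + 23.32×14 + 37.56×26 + 1.78×288 = 321.93 + 326.48 + 976.56 + 512.64 = 2137.61
P = 2565.04 / 2137.61 × 100 = 119.9957
Fisher = √(L × P) = √(121.4489 × 119.9957) = 120.7201

120.72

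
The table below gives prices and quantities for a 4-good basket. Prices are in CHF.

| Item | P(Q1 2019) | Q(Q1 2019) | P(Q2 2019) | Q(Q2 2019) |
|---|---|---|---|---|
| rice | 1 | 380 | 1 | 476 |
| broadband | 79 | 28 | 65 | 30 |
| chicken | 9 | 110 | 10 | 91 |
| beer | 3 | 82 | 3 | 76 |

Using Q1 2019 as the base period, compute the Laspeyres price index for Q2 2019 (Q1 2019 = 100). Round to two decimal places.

Laspeyres price index uses base-period quantities as weights.
ΣP(Q2 2019)·Q(Q1 2019) = 1×380 + 65×28 + 10×110 + 3×82 = 380 + 1820 + 1100 + 246 = 3546
ΣP(Q1 2019)·Q(Q1 2019) = 1×380 + 79×28 + 9×110 + 3×82 = 380 + 2212 + 990 + 246 = 3828
Index = 3546 / 3828 × 100 = 92.6332

92.63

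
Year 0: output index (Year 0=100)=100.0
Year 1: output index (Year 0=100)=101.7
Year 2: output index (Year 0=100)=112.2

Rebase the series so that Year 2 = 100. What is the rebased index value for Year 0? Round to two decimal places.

Rebased(Year 0) = 100.0 / 112.2 × 100 = 89.1266

89.13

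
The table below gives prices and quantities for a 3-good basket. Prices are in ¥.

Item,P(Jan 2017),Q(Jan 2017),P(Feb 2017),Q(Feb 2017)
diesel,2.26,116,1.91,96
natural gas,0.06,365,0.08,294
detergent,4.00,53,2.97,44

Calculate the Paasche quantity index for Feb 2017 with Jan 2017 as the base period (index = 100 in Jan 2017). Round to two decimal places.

82.70

Paasche quantity index uses current-period prices as weights.
ΣP(Feb 2017)·Q(Feb 2017) = 1.91×96 + 0.08×294 + 2.97×44 = 183.36 + 23.52 + 130.68 = 337.56
ΣP(Feb 2017)·Q(Jan 2017) = 1.91×116 + 0.08×365 + 2.97×53 = 221.56 + 29.2 + 157.41 = 408.17
Index = 337.56 / 408.17 × 100 = 82.7008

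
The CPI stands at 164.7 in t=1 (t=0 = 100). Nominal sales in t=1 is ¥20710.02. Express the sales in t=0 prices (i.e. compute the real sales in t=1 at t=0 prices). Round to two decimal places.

Real = Nominal ÷ (Index/100) = 20710.02 ÷ (164.7/100)
     = 20710.02 ÷ 1.647 = 12574.3898

12574.39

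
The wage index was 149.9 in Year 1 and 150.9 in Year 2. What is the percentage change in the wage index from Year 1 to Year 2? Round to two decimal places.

0.67%

Change = (150.9 − 149.9) / 149.9 × 100
       = 1.0 / 149.9 × 100 = 0.6671%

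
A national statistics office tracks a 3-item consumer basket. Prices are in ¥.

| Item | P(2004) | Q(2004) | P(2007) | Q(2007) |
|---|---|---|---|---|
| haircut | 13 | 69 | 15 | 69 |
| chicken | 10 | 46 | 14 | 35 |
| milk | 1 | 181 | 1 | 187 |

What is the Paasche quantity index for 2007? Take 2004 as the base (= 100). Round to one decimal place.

92.0

Paasche quantity index uses current-period prices as weights.
ΣP(2007)·Q(2007) = 15×69 + 14×35 + 1×187 = 1035 + 490 + 187 = 1712
ΣP(2007)·Q(2004) = 15×69 + 14×46 + 1×181 = 1035 + 644 + 181 = 1860
Index = 1712 / 1860 × 100 = 92.0430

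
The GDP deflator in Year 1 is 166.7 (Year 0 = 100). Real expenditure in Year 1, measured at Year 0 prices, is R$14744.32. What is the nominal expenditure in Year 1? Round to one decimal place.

24578.8

Nominal = Real × (Index/100) = 14744.32 × (166.7/100)
        = 14744.32 × 1.667 = 24578.7814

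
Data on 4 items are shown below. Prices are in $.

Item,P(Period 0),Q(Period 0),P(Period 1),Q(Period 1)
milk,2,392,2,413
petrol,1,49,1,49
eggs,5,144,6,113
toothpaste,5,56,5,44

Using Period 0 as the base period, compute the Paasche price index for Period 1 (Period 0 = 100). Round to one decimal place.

106.8

Paasche price index uses current-period quantities as weights.
ΣP(Period 1)·Q(Period 1) = 2×413 + 1×49 + 6×113 + 5×44 = 826 + 49 + 678 + 220 = 1773
ΣP(Period 0)·Q(Period 1) = 2×413 + 1×49 + 5×113 + 5×44 = 826 + 49 + 565 + 220 = 1660
Index = 1773 / 1660 × 100 = 106.8072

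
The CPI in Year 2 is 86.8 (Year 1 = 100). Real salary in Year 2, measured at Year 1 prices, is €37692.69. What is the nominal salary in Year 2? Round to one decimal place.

32717.3

Nominal = Real × (Index/100) = 37692.69 × (86.8/100)
        = 37692.69 × 0.868 = 32717.2549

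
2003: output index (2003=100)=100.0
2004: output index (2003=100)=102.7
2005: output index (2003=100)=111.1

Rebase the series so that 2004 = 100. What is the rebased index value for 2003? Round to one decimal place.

97.4

Rebased(2003) = 100.0 / 102.7 × 100 = 97.3710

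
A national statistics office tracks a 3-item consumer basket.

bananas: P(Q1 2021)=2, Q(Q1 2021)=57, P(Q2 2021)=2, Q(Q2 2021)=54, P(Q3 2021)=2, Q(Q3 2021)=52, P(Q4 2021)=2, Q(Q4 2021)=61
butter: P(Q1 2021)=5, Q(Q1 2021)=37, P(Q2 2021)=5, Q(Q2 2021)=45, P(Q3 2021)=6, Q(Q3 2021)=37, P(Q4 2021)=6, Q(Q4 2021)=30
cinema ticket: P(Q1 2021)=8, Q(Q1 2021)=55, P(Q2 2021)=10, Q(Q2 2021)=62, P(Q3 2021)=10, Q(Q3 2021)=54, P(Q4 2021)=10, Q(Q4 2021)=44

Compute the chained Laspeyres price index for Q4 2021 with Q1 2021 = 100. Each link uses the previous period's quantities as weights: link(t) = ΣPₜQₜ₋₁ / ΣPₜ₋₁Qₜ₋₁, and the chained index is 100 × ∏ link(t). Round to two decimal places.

Link Q1 2021→Q2 2021:
ΣP(Q2 2021)Q(Q1 2021) = 2×57 + 5×37 + 10×55 = 114 + 185 + 550 = 849
ΣP(Q1 2021)Q(Q1 2021) = 2×57 + 5×37 + 8×55 = 114 + 185 + 440 = 739
link = 849/739 = 1.148850
Link Q2 2021→Q3 2021:
ΣP(Q3 2021)Q(Q2 2021) = 2×54 + 6×45 + 10×62 = 108 + 270 + 620 = 998
ΣP(Q2 2021)Q(Q2 2021) = 2×54 + 5×45 + 10×62 = 108 + 225 + 620 = 953
link = 998/953 = 1.047219
Link Q3 2021→Q4 2021:
ΣP(Q4 2021)Q(Q3 2021) = 2×52 + 6×37 + 10×54 = 104 + 222 + 540 = 866
ΣP(Q3 2021)Q(Q3 2021) = 2×52 + 6×37 + 10×54 = 104 + 222 + 540 = 866
link = 866/866 = 1.000000
Chained index = 100 × 1.148850 × 1.047219 × 1.000000 = 120.3098

120.31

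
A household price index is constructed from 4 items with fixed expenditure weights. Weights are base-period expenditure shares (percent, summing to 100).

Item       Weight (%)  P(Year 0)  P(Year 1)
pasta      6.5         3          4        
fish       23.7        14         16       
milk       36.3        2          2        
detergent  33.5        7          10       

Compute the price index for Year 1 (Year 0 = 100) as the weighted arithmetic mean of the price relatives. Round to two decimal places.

pasta: 6.5 × (4/3) = 6.5 × 1.333333 = 8.6667
fish: 23.7 × (16/14) = 23.7 × 1.142857 = 27.0857
milk: 36.3 × (2/2) = 36.3 × 1.000000 = 36.3000
detergent: 33.5 × (10/7) = 33.5 × 1.428571 = 47.8571
Index = Σ wᵢ·(p₁ᵢ/p₀ᵢ) = 8.6667 + 27.0857 + 36.3000 + 47.8571 = 119.9095

119.91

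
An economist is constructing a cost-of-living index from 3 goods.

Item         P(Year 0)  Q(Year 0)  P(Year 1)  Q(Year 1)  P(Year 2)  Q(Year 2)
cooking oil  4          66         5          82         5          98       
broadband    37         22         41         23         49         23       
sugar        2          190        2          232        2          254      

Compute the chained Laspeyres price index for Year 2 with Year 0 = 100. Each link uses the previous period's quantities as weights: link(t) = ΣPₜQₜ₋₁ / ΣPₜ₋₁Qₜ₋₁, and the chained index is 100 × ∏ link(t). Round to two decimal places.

121.76

Link Year 0→Year 1:
ΣP(Year 1)Q(Year 0) = 5×66 + 41×22 + 2×190 = 330 + 902 + 380 = 1612
ΣP(Year 0)Q(Year 0) = 4×66 + 37×22 + 2×190 = 264 + 814 + 380 = 1458
link = 1612/1458 = 1.105624
Link Year 1→Year 2:
ΣP(Year 2)Q(Year 1) = 5×82 + 49×23 + 2×232 = 410 + 1127 + 464 = 2001
ΣP(Year 1)Q(Year 1) = 5×82 + 41×23 + 2×232 = 410 + 943 + 464 = 1817
link = 2001/1817 = 1.101266
Chained index = 100 × 1.105624 × 1.101266 = 121.7586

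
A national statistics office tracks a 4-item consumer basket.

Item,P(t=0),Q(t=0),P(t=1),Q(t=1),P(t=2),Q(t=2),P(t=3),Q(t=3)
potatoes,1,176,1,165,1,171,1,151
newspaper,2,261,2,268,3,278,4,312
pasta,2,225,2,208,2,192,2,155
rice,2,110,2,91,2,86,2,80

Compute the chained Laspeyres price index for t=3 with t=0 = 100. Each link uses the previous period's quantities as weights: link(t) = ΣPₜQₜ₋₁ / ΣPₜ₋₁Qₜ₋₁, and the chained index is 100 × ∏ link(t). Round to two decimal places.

Link t=0→t=1:
ΣP(t=1)Q(t=0) = 1×176 + 2×261 + 2×225 + 2×110 = 176 + 522 + 450 + 220 = 1368
ΣP(t=0)Q(t=0) = 1×176 + 2×261 + 2×225 + 2×110 = 176 + 522 + 450 + 220 = 1368
link = 1368/1368 = 1.000000
Link t=1→t=2:
ΣP(t=2)Q(t=1) = 1×165 + 3×268 + 2×208 + 2×91 = 165 + 804 + 416 + 182 = 1567
ΣP(t=1)Q(t=1) = 1×165 + 2×268 + 2×208 + 2×91 = 165 + 536 + 416 + 182 = 1299
link = 1567/1299 = 1.206313
Link t=2→t=3:
ΣP(t=3)Q(t=2) = 1×171 + 4×278 + 2×192 + 2×86 = 171 + 1112 + 384 + 172 = 1839
ΣP(t=2)Q(t=2) = 1×171 + 3×278 + 2×192 + 2×86 = 171 + 834 + 384 + 172 = 1561
link = 1839/1561 = 1.178091
Chained index = 100 × 1.000000 × 1.206313 × 1.178091 = 142.1146

142.11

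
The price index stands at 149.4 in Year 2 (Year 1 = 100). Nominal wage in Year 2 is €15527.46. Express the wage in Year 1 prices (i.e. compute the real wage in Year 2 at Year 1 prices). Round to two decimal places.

10393.21

Real = Nominal ÷ (Index/100) = 15527.46 ÷ (149.4/100)
     = 15527.46 ÷ 1.494 = 10393.2129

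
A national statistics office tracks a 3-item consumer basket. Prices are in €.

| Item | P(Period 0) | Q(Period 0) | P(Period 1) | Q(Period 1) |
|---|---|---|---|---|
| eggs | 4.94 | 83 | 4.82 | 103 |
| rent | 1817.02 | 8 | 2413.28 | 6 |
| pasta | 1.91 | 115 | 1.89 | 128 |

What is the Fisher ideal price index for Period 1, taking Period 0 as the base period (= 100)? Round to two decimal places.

130.97

Laspeyres component (base-period weights):
ΣP(Period 1)Q(Period 0) = 4.82×83 + 2413.28×8 + 1.89×115 = 400.06 + 19306.24 + 217.35 = 19923.65
ΣP(Period 0)Q(Period 0) = 4.94×83 + 1817.02×8 + 1.91×115 = 410.02 + 14536.16 + 219.65 = 15165.83
L = 19923.65 / 15165.83 × 100 = 131.3720
Paasche component (current-period weights):
ΣP(Period 1)Q(Period 1) = 4.82×103 + 2413.28×6 + 1.89×128 = 496.46 + 14479.68 + 241.92 = 15218.06
ΣP(Period 0)Q(Period 1) = 4.94×103 + 1817.02×6 + 1.91×128 = 508.82 + 10902.12 + 244.48 = 11655.42
P = 15218.06 / 11655.42 × 100 = 130.5664
Fisher = √(L × P) = √(131.3720 × 130.5664) = 130.9686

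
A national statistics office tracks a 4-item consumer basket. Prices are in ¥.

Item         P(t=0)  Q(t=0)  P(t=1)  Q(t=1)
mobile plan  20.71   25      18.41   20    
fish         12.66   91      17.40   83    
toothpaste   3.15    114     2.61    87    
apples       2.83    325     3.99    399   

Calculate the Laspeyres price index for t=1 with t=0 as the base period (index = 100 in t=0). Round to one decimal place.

123.4

Laspeyres price index uses base-period quantities as weights.
ΣP(t=1)·Q(t=0) = 18.41×25 + 17.40×91 + 2.61×114 + 3.99×325 = 460.25 + 1583.4 + 297.54 + 1296.75 = 3637.94
ΣP(t=0)·Q(t=0) = 20.71×25 + 12.66×91 + 3.15×114 + 2.83×325 = 517.75 + 1152.06 + 359.1 + 919.75 = 2948.66
Index = 3637.94 / 2948.66 × 100 = 123.3760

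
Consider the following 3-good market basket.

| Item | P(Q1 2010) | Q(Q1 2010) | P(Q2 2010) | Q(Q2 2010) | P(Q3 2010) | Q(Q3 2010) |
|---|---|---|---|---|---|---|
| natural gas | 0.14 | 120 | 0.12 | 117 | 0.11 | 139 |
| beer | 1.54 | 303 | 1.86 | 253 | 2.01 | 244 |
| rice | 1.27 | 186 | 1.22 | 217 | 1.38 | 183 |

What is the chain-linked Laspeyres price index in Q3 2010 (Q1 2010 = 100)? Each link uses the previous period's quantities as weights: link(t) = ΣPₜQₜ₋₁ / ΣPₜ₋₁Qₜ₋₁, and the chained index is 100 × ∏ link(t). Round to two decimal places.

122.52

Link Q1 2010→Q2 2010:
ΣP(Q2 2010)Q(Q1 2010) = 0.12×120 + 1.86×303 + 1.22×186 = 14.4 + 563.58 + 226.92 = 804.9
ΣP(Q1 2010)Q(Q1 2010) = 0.14×120 + 1.54×303 + 1.27×186 = 16.8 + 466.62 + 236.22 = 719.64
link = 804.9/719.64 = 1.118476
Link Q2 2010→Q3 2010:
ΣP(Q3 2010)Q(Q2 2010) = 0.11×117 + 2.01×253 + 1.38×217 = 12.87 + 508.53 + 299.46 = 820.86
ΣP(Q2 2010)Q(Q2 2010) = 0.12×117 + 1.86×253 + 1.22×217 = 14.04 + 470.58 + 264.74 = 749.36
link = 820.86/749.36 = 1.095415
Chained index = 100 × 1.118476 × 1.095415 = 122.5195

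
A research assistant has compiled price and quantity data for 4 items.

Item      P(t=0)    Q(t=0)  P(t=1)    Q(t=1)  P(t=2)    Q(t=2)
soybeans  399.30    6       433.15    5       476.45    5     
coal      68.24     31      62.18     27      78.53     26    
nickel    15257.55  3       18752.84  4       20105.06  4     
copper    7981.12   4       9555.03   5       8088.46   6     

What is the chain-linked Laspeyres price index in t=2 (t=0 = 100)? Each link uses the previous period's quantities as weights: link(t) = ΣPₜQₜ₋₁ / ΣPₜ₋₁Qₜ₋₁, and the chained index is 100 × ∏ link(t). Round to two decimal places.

119.23

Link t=0→t=1:
ΣP(t=1)Q(t=0) = 433.15×6 + 62.18×31 + 18752.84×3 + 9555.03×4 = 2598.9 + 1927.58 + 56258.52 + 38220.12 = 99005.12
ΣP(t=0)Q(t=0) = 399.30×6 + 68.24×31 + 15257.55×3 + 7981.12×4 = 2395.8 + 2115.44 + 45772.65 + 31924.48 = 82208.37
link = 99005.12/82208.37 = 1.204319
Link t=1→t=2:
ΣP(t=2)Q(t=1) = 476.45×5 + 78.53×27 + 20105.06×4 + 8088.46×5 = 2382.25 + 2120.31 + 80420.24 + 40442.3 = 125365.1
ΣP(t=1)Q(t=1) = 433.15×5 + 62.18×27 + 18752.84×4 + 9555.03×5 = 2165.75 + 1678.86 + 75011.36 + 47775.15 = 126631.12
link = 125365.1/126631.12 = 0.990002
Chained index = 100 × 1.204319 × 0.990002 = 119.2279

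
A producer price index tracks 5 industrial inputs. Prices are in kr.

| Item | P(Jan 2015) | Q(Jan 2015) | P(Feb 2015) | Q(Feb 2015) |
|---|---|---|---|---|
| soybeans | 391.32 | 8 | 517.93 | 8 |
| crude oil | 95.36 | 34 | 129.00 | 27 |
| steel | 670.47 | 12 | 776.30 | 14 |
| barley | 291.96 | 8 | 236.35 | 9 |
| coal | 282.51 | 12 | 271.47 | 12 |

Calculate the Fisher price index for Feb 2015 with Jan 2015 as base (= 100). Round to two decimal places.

113.63

Laspeyres component (base-period weights):
ΣP(Feb 2015)Q(Jan 2015) = 517.93×8 + 129.00×34 + 776.30×12 + 236.35×8 + 271.47×12 = 4143.44 + 4386 + 9315.6 + 1890.8 + 3257.64 = 22993.48
ΣP(Jan 2015)Q(Jan 2015) = 391.32×8 + 95.36×34 + 670.47×12 + 291.96×8 + 282.51×12 = 3130.56 + 3242.24 + 8045.64 + 2335.68 + 3390.12 = 20144.24
L = 22993.48 / 20144.24 × 100 = 114.1442
Paasche component (current-period weights):
ΣP(Feb 2015)Q(Feb 2015) = 517.93×8 + 129.00×27 + 776.30×14 + 236.35×9 + 271.47×12 = 4143.44 + 3483 + 10868.2 + 2127.15 + 3257.64 = 23879.43
ΣP(Jan 2015)Q(Feb 2015) = 391.32×8 + 95.36×27 + 670.47×14 + 291.96×9 + 282.51×12 = 3130.56 + 2574.72 + 9386.58 + 2627.64 + 3390.12 = 21109.62
P = 23879.43 / 21109.62 × 100 = 113.1211
Fisher = √(L × P) = √(114.1442 × 113.1211) = 113.6315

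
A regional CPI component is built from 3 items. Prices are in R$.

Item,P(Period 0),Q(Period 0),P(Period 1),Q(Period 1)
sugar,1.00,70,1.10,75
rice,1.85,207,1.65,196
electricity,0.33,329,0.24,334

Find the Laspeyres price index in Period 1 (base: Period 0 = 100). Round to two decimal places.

88.60

Laspeyres price index uses base-period quantities as weights.
ΣP(Period 1)·Q(Period 0) = 1.10×70 + 1.65×207 + 0.24×329 = 77 + 341.55 + 78.96 = 497.51
ΣP(Period 0)·Q(Period 0) = 1.00×70 + 1.85×207 + 0.33×329 = 70 + 382.95 + 108.57 = 561.52
Index = 497.51 / 561.52 × 100 = 88.6006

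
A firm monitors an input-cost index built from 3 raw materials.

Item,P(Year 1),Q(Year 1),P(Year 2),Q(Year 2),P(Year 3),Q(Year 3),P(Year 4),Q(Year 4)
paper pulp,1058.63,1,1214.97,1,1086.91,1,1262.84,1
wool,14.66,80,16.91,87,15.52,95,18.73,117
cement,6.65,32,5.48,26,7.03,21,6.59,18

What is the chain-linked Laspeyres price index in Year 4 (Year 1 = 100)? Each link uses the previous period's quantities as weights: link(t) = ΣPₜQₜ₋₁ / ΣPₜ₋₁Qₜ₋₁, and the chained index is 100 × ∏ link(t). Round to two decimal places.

122.05

Link Year 1→Year 2:
ΣP(Year 2)Q(Year 1) = 1214.97×1 + 16.91×80 + 5.48×32 = 1214.97 + 1352.8 + 175.36 = 2743.13
ΣP(Year 1)Q(Year 1) = 1058.63×1 + 14.66×80 + 6.65×32 = 1058.63 + 1172.8 + 212.8 = 2444.23
link = 2743.13/2444.23 = 1.122288
Link Year 2→Year 3:
ΣP(Year 3)Q(Year 2) = 1086.91×1 + 15.52×87 + 7.03×26 = 1086.91 + 1350.24 + 182.78 = 2619.93
ΣP(Year 2)Q(Year 2) = 1214.97×1 + 16.91×87 + 5.48×26 = 1214.97 + 1471.17 + 142.48 = 2828.62
link = 2619.93/2828.62 = 0.926222
Link Year 3→Year 4:
ΣP(Year 4)Q(Year 3) = 1262.84×1 + 18.73×95 + 6.59×21 = 1262.84 + 1779.35 + 138.39 = 3180.58
ΣP(Year 3)Q(Year 3) = 1086.91×1 + 15.52×95 + 7.03×21 = 1086.91 + 1474.4 + 147.63 = 2708.94
link = 3180.58/2708.94 = 1.174105
Chained index = 100 × 1.122288 × 0.926222 × 1.174105 = 122.0468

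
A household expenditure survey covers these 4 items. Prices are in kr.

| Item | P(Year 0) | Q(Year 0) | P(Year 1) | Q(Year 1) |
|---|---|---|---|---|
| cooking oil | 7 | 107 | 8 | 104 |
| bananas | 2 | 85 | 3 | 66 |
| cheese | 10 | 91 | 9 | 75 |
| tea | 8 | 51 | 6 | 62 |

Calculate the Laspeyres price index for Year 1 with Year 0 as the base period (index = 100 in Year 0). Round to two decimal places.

Laspeyres price index uses base-period quantities as weights.
ΣP(Year 1)·Q(Year 0) = 8×107 + 3×85 + 9×91 + 6×51 = 856 + 255 + 819 + 306 = 2236
ΣP(Year 0)·Q(Year 0) = 7×107 + 2×85 + 10×91 + 8×51 = 749 + 170 + 910 + 408 = 2237
Index = 2236 / 2237 × 100 = 99.9553

99.96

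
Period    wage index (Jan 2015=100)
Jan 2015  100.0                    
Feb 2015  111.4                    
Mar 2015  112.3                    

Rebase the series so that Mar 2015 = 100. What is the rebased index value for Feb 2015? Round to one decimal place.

Rebased(Feb 2015) = 111.4 / 112.3 × 100 = 99.1986

99.2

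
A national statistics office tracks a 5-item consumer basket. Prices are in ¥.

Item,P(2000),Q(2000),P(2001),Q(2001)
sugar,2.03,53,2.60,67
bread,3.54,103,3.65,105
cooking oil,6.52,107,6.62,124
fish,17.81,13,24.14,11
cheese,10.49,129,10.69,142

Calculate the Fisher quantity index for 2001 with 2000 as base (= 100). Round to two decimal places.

108.72

Laspeyres component (base-period weights):
ΣP(2000)Q(2001) = 2.03×67 + 3.54×105 + 6.52×124 + 17.81×11 + 10.49×142 = 136.01 + 371.7 + 808.48 + 195.91 + 1489.58 = 3001.68
ΣP(2000)Q(2000) = 2.03×53 + 3.54×103 + 6.52×107 + 17.81×13 + 10.49×129 = 107.59 + 364.62 + 697.64 + 231.53 + 1353.21 = 2754.59
L = 3001.68 / 2754.59 × 100 = 108.9701
Paasche component (current-period weights):
ΣP(2001)Q(2001) = 2.60×67 + 3.65×105 + 6.62×124 + 24.14×11 + 10.69×142 = 174.2 + 383.25 + 820.88 + 265.54 + 1517.98 = 3161.85
ΣP(2001)Q(2000) = 2.60×53 + 3.65×103 + 6.62×107 + 24.14×13 + 10.69×129 = 137.8 + 375.95 + 708.34 + 313.82 + 1379.01 = 2914.92
P = 3161.85 / 2914.92 × 100 = 108.4712
Fisher = √(L × P) = √(108.9701 × 108.4712) = 108.7204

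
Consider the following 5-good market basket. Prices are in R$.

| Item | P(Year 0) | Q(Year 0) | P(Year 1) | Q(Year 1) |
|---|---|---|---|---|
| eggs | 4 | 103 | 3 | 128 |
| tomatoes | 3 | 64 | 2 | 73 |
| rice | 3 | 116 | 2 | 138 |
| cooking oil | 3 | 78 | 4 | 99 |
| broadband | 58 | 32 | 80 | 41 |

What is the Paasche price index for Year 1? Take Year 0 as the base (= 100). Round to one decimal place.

117.3

Paasche price index uses current-period quantities as weights.
ΣP(Year 1)·Q(Year 1) = 3×128 + 2×73 + 2×138 + 4×99 + 80×41 = 384 + 146 + 276 + 396 + 3280 = 4482
ΣP(Year 0)·Q(Year 1) = 4×128 + 3×73 + 3×138 + 3×99 + 58×41 = 512 + 219 + 414 + 297 + 2378 = 3820
Index = 4482 / 3820 × 100 = 117.3298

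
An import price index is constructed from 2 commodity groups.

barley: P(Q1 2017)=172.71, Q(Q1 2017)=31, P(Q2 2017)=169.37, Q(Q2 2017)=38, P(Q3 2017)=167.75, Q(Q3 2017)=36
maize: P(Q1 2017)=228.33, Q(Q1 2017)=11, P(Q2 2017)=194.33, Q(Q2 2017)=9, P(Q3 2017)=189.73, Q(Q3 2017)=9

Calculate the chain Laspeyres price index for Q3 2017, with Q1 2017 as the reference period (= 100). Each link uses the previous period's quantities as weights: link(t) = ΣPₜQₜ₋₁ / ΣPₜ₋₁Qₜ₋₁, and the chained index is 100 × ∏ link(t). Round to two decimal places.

Link Q1 2017→Q2 2017:
ΣP(Q2 2017)Q(Q1 2017) = 169.37×31 + 194.33×11 = 5250.47 + 2137.63 = 7388.1
ΣP(Q1 2017)Q(Q1 2017) = 172.71×31 + 228.33×11 = 5354.01 + 2511.63 = 7865.64
link = 7388.1/7865.64 = 0.939288
Link Q2 2017→Q3 2017:
ΣP(Q3 2017)Q(Q2 2017) = 167.75×38 + 189.73×9 = 6374.5 + 1707.57 = 8082.07
ΣP(Q2 2017)Q(Q2 2017) = 169.37×38 + 194.33×9 = 6436.06 + 1748.97 = 8185.03
link = 8082.07/8185.03 = 0.987421
Chained index = 100 × 0.939288 × 0.987421 = 92.7472

92.75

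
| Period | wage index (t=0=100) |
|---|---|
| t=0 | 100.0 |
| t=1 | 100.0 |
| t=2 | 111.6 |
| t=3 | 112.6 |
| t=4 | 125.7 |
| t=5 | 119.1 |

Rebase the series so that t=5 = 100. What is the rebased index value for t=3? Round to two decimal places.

Rebased(t=3) = 112.6 / 119.1 × 100 = 94.5424

94.54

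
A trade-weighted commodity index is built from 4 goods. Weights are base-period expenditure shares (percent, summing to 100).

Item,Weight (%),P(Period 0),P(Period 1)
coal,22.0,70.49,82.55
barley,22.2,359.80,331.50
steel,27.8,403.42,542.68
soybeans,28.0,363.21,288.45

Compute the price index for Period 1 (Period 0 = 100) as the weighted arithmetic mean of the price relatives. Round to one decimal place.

105.9

coal: 22.0 × (82.55/70.49) = 22.0 × 1.171088 = 25.7639
barley: 22.2 × (331.50/359.80) = 22.2 × 0.921345 = 20.4539
steel: 27.8 × (542.68/403.42) = 27.8 × 1.345199 = 37.3965
soybeans: 28.0 × (288.45/363.21) = 28.0 × 0.794169 = 22.2367
Index = Σ wᵢ·(p₁ᵢ/p₀ᵢ) = 25.7639 + 20.4539 + 37.3965 + 22.2367 = 105.8510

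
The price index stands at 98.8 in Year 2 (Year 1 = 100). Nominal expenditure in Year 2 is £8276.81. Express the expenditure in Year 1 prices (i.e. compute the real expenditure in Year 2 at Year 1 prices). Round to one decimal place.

Real = Nominal ÷ (Index/100) = 8276.81 ÷ (98.8/100)
     = 8276.81 ÷ 0.988 = 8377.3381

8377.3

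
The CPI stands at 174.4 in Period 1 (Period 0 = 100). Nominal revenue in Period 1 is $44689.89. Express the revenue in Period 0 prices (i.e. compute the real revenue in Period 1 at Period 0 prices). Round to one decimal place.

Real = Nominal ÷ (Index/100) = 44689.89 ÷ (174.4/100)
     = 44689.89 ÷ 1.744 = 25624.9369

25624.9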